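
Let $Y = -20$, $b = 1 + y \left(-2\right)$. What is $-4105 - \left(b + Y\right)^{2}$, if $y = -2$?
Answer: $-4330$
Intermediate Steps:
$b = 5$ ($b = 1 - -4 = 1 + 4 = 5$)
$-4105 - \left(b + Y\right)^{2} = -4105 - \left(5 - 20\right)^{2} = -4105 - \left(-15\right)^{2} = -4105 - 225 = -4330$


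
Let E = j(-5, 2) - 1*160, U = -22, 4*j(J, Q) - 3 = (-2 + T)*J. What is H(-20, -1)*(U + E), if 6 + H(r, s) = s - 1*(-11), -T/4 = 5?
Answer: -615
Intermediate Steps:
T = -20 (T = -4*5 = -20)
j(J, Q) = ¾ - 11*J/2 (j(J, Q) = ¾ + ((-2 - 20)*J)/4 = ¾ + (-22*J)/4 = ¾ - 11*J/2)
H(r, s) = 5 + s (H(r, s) = -6 + (s - 1*(-11)) = -6 + (s + 11) = -6 + (11 + s) = 5 + s)
E = -527/4 (E = (¾ - 11/2*(-5)) - 1*160 = (¾ + 55/2) - 160 = 113/4 - 160 = -527/4 ≈ -131.75)
H(-20, -1)*(U + E) = (5 - 1)*(-22 - 527/4) = 4*(-615/4) = -615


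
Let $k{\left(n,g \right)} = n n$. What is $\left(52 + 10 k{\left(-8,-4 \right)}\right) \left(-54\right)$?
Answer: $-37368$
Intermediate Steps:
$k{\left(n,g \right)} = n^{2}$
$\left(52 + 10 k{\left(-8,-4 \right)}\right) \left(-54\right) = \left(52 + 10 \left(-8\right)^{2}\right) \left(-54\right) = \left(52 + 10 \cdot 64\right) \left(-54\right) = \left(52 + 640\right) \left(-54\right) = 692 \left(-54\right) = -37368$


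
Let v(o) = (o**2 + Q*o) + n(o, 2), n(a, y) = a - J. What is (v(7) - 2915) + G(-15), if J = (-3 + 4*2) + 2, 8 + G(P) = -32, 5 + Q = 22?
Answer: -2787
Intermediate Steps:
Q = 17 (Q = -5 + 22 = 17)
G(P) = -40 (G(P) = -8 - 32 = -40)
J = 7 (J = (-3 + 8) + 2 = 5 + 2 = 7)
n(a, y) = -7 + a (n(a, y) = a - 1*7 = a - 7 = -7 + a)
v(o) = -7 + o**2 + 18*o (v(o) = (o**2 + 17*o) + (-7 + o) = -7 + o**2 + 18*o)
(v(7) - 2915) + G(-15) = ((-7 + 7**2 + 18*7) - 2915) - 40 = ((-7 + 49 + 126) - 2915) - 40 = (168 - 2915) - 40 = -2747 - 40 = -2787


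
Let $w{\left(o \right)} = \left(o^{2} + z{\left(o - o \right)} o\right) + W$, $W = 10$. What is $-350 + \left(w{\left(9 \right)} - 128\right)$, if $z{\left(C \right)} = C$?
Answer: $-387$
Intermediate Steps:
$w{\left(o \right)} = 10 + o^{2}$ ($w{\left(o \right)} = \left(o^{2} + \left(o - o\right) o\right) + 10 = \left(o^{2} + 0 o\right) + 10 = \left(o^{2} + 0\right) + 10 = o^{2} + 10 = 10 + o^{2}$)
$-350 + \left(w{\left(9 \right)} - 128\right) = -350 + \left(\left(10 + 9^{2}\right) - 128\right) = -350 + \left(\left(10 + 81\right) - 128\right) = -350 + \left(91 - 128\right) = -350 - 37 = -387$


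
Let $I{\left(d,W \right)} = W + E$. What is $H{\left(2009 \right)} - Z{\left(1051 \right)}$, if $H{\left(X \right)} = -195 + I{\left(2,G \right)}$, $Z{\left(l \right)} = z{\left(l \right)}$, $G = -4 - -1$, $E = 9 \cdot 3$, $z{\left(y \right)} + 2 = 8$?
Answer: $-177$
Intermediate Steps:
$z{\left(y \right)} = 6$ ($z{\left(y \right)} = -2 + 8 = 6$)
$E = 27$
$G = -3$ ($G = -4 + 1 = -3$)
$Z{\left(l \right)} = 6$
$I{\left(d,W \right)} = 27 + W$ ($I{\left(d,W \right)} = W + 27 = 27 + W$)
$H{\left(X \right)} = -171$ ($H{\left(X \right)} = -195 + \left(27 - 3\right) = -195 + 24 = -171$)
$H{\left(2009 \right)} - Z{\left(1051 \right)} = -171 - 6 = -177$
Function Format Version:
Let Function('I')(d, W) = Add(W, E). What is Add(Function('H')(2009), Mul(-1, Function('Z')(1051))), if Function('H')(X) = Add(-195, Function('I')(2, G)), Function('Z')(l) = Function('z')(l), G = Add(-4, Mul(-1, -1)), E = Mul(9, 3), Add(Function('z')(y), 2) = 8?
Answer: -177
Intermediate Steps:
Function('z')(y) = 6 (Function('z')(y) = Add(-2, 8) = 6)
E = 27
G = -3 (G = Add(-4, 1) = -3)
Function('Z')(l) = 6
Function('I')(d, W) = Add(27, W) (Function('I')(d, W) = Add(W, 27) = Add(27, W))
Function('H')(X) = -171 (Function('H')(X) = Add(-195, Add(27, -3)) = Add(-195, 24) = -171)
Add(Function('H')(2009), Mul(-1, Function('Z')(1051))) = Add(-171, Mul(-1, 6)) = Add(-171, -6) = -177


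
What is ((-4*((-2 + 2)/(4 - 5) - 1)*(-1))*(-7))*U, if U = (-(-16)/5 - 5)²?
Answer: 2268/25 ≈ 90.720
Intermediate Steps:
U = 81/25 (U = (-(-16)/5 - 5)² = (-4*(-⅘) - 5)² = (16/5 - 5)² = (-9/5)² = 81/25 ≈ 3.2400)
((-4*((-2 + 2)/(4 - 5) - 1)*(-1))*(-7))*U = ((-4*((-2 + 2)/(4 - 5) - 1)*(-1))*(-7))*(81/25) = ((-4*(0/(-1) - 1)*(-1))*(-7))*(81/25) = ((-4*(0*(-1) - 1)*(-1))*(-7))*(81/25) = ((-4*(0 - 1)*(-1))*(-7))*(81/25) = ((-4*(-1)*(-1))*(-7))*(81/25) = ((4*(-1))*(-7))*(81/25) = -4*(-7)*(81/25) = 28*(81/25) = 2268/25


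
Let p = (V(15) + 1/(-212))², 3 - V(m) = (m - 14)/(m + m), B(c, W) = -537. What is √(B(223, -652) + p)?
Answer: I*√5341641239/3180 ≈ 22.983*I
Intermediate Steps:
V(m) = 3 - (-14 + m)/(2*m) (V(m) = 3 - (m - 14)/(m + m) = 3 - (-14 + m)/(2*m))
p = 88717561/10112400 (p = ((5/2 + 7/15) + 1/(-212))² = ((5/2 + 7*(1/15)) - 1/212)² = ((5/2 + 7/15) - 1/212)² = (89/30 - 1/212)² = (9419/3180)² = 88717561/10112400 ≈ 8.7731)
√(B(223, -652) + p) = √(-537 + 88717561/10112400) = √(-5341641239/10112400) = I*√5341641239/3180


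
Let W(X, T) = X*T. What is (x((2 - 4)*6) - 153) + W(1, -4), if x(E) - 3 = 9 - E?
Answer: -133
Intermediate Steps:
x(E) = 12 - E (x(E) = 3 + (9 - E) = 12 - E)
W(X, T) = T*X
(x((2 - 4)*6) - 153) + W(1, -4) = ((12 - (2 - 4)*6) - 153) - 4*1 = ((12 - (-2)*6) - 153) - 4 = ((12 - 1*(-12)) - 153) - 4 = ((12 + 12) - 153) - 4 = (24 - 153) - 4 = -129 - 4 = -133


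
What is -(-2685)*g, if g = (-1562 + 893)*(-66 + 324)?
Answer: -463436370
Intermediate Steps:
g = -172602 (g = -669*258 = -172602)
-(-2685)*g = -(-2685)*(-172602) = -1*463436370 = -463436370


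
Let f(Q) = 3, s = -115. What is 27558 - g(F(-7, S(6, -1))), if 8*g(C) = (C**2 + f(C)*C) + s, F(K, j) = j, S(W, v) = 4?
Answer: 220551/8 ≈ 27569.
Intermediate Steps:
g(C) = -115/8 + C**2/8 + 3*C/8 (g(C) = ((C**2 + 3*C) - 115)/8 = (-115 + C**2 + 3*C)/8 = -115/8 + C**2/8 + 3*C/8)
27558 - g(F(-7, S(6, -1))) = 27558 - (-115/8 + (1/8)*4**2 + (3/8)*4) = 27558 - (-115/8 + (1/8)*16 + 3/2) = 27558 - (-115/8 + 2 + 3/2) = 27558 - 1*(-87/8) = 27558 + 87/8 = 220551/8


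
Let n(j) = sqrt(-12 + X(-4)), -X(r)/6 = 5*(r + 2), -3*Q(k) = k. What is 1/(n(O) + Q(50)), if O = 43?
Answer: -75/1034 - 9*sqrt(3)/517 ≈ -0.10269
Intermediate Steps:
Q(k) = -k/3
X(r) = -60 - 30*r (X(r) = -30*(r + 2) = -30*(2 + r) = -6*(10 + 5*r) = -60 - 30*r)
n(j) = 4*sqrt(3) (n(j) = sqrt(-12 + (-60 - 30*(-4))) = sqrt(-12 + (-60 + 120)) = sqrt(-12 + 60) = sqrt(48) = 4*sqrt(3))
1/(n(O) + Q(50)) = 1/(4*sqrt(3) - 1/3*50) = 1/(4*sqrt(3) - 50/3) = 1/(-50/3 + 4*sqrt(3))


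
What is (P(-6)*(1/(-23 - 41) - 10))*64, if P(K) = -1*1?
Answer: 641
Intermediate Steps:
P(K) = -1
(P(-6)*(1/(-23 - 41) - 10))*64 = -(1/(-23 - 41) - 10)*64 = -(1/(-64) - 10)*64 = -(-1/64 - 10)*64 = -1*(-641/64)*64 = (641/64)*64 = 641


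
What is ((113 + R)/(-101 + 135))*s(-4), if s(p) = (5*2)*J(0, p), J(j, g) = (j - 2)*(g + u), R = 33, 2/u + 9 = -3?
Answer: 18250/51 ≈ 357.84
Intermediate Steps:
u = -⅙ (u = 2/(-9 - 3) = 2/(-12) = 2*(-1/12) = -⅙ ≈ -0.16667)
J(j, g) = (-2 + j)*(-⅙ + g) (J(j, g) = (j - 2)*(g - ⅙) = (-2 + j)*(-⅙ + g))
s(p) = 10/3 - 20*p (s(p) = (5*2)*(⅓ - 2*p - ⅙*0 + p*0) = 10*(⅓ - 2*p + 0 + 0) = 10*(⅓ - 2*p) = 10/3 - 20*p)
((113 + R)/(-101 + 135))*s(-4) = ((113 + 33)/(-101 + 135))*(10/3 - 20*(-4)) = (146/34)*(10/3 + 80) = (146*(1/34))*(250/3) = (73/17)*(250/3) = 18250/51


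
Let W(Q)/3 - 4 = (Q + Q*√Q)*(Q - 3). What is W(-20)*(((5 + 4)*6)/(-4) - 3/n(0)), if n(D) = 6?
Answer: -19488 - 38640*I*√5 ≈ -19488.0 - 86402.0*I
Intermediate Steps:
W(Q) = 12 + 3*(-3 + Q)*(Q + Q^(3/2)) (W(Q) = 12 + 3*((Q + Q*√Q)*(Q - 3)) = 12 + 3*((Q + Q^(3/2))*(-3 + Q)) = 12 + 3*((-3 + Q)*(Q + Q^(3/2))) = 12 + 3*(-3 + Q)*(Q + Q^(3/2)))
W(-20)*(((5 + 4)*6)/(-4) - 3/n(0)) = (12 - 9*(-20) - (-360)*I*√5 + 3*(-20)² + 3*(-20)^(5/2))*(((5 + 4)*6)/(-4) - 3/6) = (12 + 180 - (-360)*I*√5 + 3*400 + 3*(800*I*√5))*((9*6)*(-¼) - 3*⅙) = (12 + 180 + 360*I*√5 + 1200 + 2400*I*√5)*(54*(-¼) - ½) = (1392 + 2760*I*√5)*(-27/2 - ½) = (1392 + 2760*I*√5)*(-14) = -19488 - 38640*I*√5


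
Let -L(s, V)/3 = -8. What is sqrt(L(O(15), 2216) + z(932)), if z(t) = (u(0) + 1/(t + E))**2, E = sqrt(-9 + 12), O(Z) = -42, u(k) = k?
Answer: sqrt(24 + (932 + sqrt(3))**(-2)) ≈ 4.8990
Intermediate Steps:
E = sqrt(3) ≈ 1.7320
L(s, V) = 24 (L(s, V) = -3*(-8) = 24)
z(t) = (t + sqrt(3))**(-2) (z(t) = (0 + 1/(t + sqrt(3)))**2 = (1/(t + sqrt(3)))**2 = (t + sqrt(3))**(-2))
sqrt(L(O(15), 2216) + z(932)) = sqrt(24 + (932 + sqrt(3))**(-2))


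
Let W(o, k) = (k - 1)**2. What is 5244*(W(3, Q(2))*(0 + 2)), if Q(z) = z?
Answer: 10488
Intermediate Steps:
W(o, k) = (-1 + k)**2
5244*(W(3, Q(2))*(0 + 2)) = 5244*((-1 + 2)**2*(0 + 2)) = 5244*(1**2*2) = 5244*(1*2) = 5244*2 = 10488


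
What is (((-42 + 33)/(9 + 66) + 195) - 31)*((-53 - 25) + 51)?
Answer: -110619/25 ≈ -4424.8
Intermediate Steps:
(((-42 + 33)/(9 + 66) + 195) - 31)*((-53 - 25) + 51) = ((-9/75 + 195) - 31)*(-78 + 51) = ((-9*1/75 + 195) - 31)*(-27) = ((-3/25 + 195) - 31)*(-27) = (4872/25 - 31)*(-27) = (4097/25)*(-27) = -110619/25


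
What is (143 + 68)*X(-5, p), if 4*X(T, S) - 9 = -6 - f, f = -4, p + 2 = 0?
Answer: 1477/4 ≈ 369.25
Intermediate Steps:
p = -2 (p = -2 + 0 = -2)
X(T, S) = 7/4 (X(T, S) = 9/4 + (-6 - 1*(-4))/4 = 9/4 + (-6 + 4)/4 = 9/4 + (¼)*(-2) = 9/4 - ½ = 7/4)
(143 + 68)*X(-5, p) = (143 + 68)*(7/4) = 211*(7/4) = 1477/4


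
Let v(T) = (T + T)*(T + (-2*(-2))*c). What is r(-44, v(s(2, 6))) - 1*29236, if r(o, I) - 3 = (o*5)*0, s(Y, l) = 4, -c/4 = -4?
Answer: -29233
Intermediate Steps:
c = 16 (c = -4*(-4) = 16)
v(T) = 2*T*(64 + T) (v(T) = (T + T)*(T - 2*(-2)*16) = (2*T)*(T + 4*16) = (2*T)*(T + 64) = (2*T)*(64 + T) = 2*T*(64 + T))
r(o, I) = 3 (r(o, I) = 3 + (o*5)*0 = 3 + (5*o)*0 = 3 + 0 = 3)
r(-44, v(s(2, 6))) - 1*29236 = 3 - 1*29236 = 3 - 29236 = -29233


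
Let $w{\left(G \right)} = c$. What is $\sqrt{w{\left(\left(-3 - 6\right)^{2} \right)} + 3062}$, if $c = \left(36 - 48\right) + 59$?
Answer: $\sqrt{3109} \approx 55.758$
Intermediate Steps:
$c = 47$ ($c = -12 + 59 = 47$)
$w{\left(G \right)} = 47$
$\sqrt{w{\left(\left(-3 - 6\right)^{2} \right)} + 3062} = \sqrt{47 + 3062} = \sqrt{3109}$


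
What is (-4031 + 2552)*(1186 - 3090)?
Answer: 2816016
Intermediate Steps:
(-4031 + 2552)*(1186 - 3090) = -1479*(-1904) = 2816016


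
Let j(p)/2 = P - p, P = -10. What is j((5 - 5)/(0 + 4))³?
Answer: -8000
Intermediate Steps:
j(p) = -20 - 2*p (j(p) = 2*(-10 - p) = -20 - 2*p)
j((5 - 5)/(0 + 4))³ = (-20 - 2*(5 - 5)/(0 + 4))³ = (-20 - 0/4)³ = (-20 - 2*0)³ = (-20 + 0)³ = (-20)³ = -8000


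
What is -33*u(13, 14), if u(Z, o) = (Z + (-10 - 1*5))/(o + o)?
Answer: 33/14 ≈ 2.3571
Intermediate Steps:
u(Z, o) = (-15 + Z)/(2*o) (u(Z, o) = (Z + (-10 - 5))/((2*o)) = (Z - 15)*(1/(2*o)) = (-15 + Z)*(1/(2*o)) = (-15 + Z)/(2*o))
-33*u(13, 14) = -33*(-15 + 13)/(2*14) = -33*(-2)/(2*14) = -33*(-1/14) = 33/14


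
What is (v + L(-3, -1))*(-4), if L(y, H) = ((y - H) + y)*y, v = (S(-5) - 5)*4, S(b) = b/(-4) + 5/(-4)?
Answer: 20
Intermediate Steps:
S(b) = -5/4 - b/4 (S(b) = b*(-¼) + 5*(-¼) = -b/4 - 5/4 = -5/4 - b/4)
v = -20 (v = ((-5/4 - ¼*(-5)) - 5)*4 = ((-5/4 + 5/4) - 5)*4 = (0 - 5)*4 = -5*4 = -20)
L(y, H) = y*(-H + 2*y) (L(y, H) = (-H + 2*y)*y = y*(-H + 2*y))
(v + L(-3, -1))*(-4) = (-20 - 3*(-1*(-1) + 2*(-3)))*(-4) = (-20 - 3*(1 - 6))*(-4) = (-20 - 3*(-5))*(-4) = (-20 + 15)*(-4) = -5*(-4) = 20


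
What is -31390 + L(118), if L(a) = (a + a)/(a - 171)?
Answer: -1663906/53 ≈ -31394.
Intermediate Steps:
L(a) = 2*a/(-171 + a) (L(a) = (2*a)/(-171 + a) = 2*a/(-171 + a))
-31390 + L(118) = -31390 + 2*118/(-171 + 118) = -31390 + 2*118/(-53) = -31390 + 2*118*(-1/53) = -31390 - 236/53 = -1663906/53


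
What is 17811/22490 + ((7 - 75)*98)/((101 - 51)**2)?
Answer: -5267293/2811250 ≈ -1.8736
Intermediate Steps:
17811/22490 + ((7 - 75)*98)/((101 - 51)**2) = 17811*(1/22490) + (-68*98)/(50**2) = 17811/22490 - 6664/2500 = 17811/22490 - 6664*1/2500 = 17811/22490 - 1666/625 = -5267293/2811250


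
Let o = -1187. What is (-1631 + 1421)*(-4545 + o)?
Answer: 1203720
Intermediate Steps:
(-1631 + 1421)*(-4545 + o) = (-1631 + 1421)*(-4545 - 1187) = -210*(-5732) = 1203720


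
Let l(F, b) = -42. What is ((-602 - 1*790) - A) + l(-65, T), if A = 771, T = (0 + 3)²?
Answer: -2205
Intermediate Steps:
T = 9 (T = 3² = 9)
((-602 - 1*790) - A) + l(-65, T) = ((-602 - 1*790) - 1*771) - 42 = ((-602 - 790) - 771) - 42 = (-1392 - 771) - 42 = -2163 - 42 = -2205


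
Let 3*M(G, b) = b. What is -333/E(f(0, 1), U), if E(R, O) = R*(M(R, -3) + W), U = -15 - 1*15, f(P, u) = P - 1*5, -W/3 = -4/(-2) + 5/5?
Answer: -333/50 ≈ -6.6600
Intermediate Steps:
M(G, b) = b/3
W = -9 (W = -3*(-4/(-2) + 5/5) = -3*(-4*(-½) + 5*(⅕)) = -3*(2 + 1) = -3*3 = -9)
f(P, u) = -5 + P (f(P, u) = P - 5 = -5 + P)
U = -30 (U = -15 - 15 = -30)
E(R, O) = -10*R (E(R, O) = R*((⅓)*(-3) - 9) = R*(-1 - 9) = R*(-10) = -10*R)
-333/E(f(0, 1), U) = -333*(-1/(10*(-5 + 0))) = -333/((-10*(-5))) = -333/50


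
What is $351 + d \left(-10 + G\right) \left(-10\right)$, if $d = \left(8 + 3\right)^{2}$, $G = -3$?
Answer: $16081$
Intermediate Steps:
$d = 121$ ($d = 11^{2} = 121$)
$351 + d \left(-10 + G\right) \left(-10\right) = 351 + 121 \left(-10 - 3\right) \left(-10\right) = 351 + 121 \left(\left(-13\right) \left(-10\right)\right) = 351 + 121 \cdot 130 = 351 + 15730 = 16081$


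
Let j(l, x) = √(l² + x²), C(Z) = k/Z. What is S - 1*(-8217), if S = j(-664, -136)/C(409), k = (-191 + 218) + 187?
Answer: 8217 + 1636*√7178/107 ≈ 9512.4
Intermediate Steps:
k = 214 (k = 27 + 187 = 214)
C(Z) = 214/Z
S = 1636*√7178/107 (S = √((-664)² + (-136)²)/((214/409)) = √(440896 + 18496)/((214*(1/409))) = √459392/(214/409) = (8*√7178)*(409/214) = 1636*√7178/107 ≈ 1295.4)
S - 1*(-8217) = 1636*√7178/107 - 1*(-8217) = 1636*√7178/107 + 8217 = 8217 + 1636*√7178/107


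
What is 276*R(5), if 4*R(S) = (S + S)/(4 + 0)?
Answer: 345/2 ≈ 172.50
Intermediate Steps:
R(S) = S/8 (R(S) = ((S + S)/(4 + 0))/4 = ((2*S)/4)/4 = ((2*S)*(1/4))/4 = (S/2)/4 = S/8)
276*R(5) = 276*((1/8)*5) = 276*(5/8) = 345/2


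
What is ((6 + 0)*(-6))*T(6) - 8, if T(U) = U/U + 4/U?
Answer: -68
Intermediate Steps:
T(U) = 1 + 4/U
((6 + 0)*(-6))*T(6) - 8 = ((6 + 0)*(-6))*((4 + 6)/6) - 8 = (6*(-6))*((⅙)*10) - 8 = -36*5/3 - 8 = -60 - 8 = -68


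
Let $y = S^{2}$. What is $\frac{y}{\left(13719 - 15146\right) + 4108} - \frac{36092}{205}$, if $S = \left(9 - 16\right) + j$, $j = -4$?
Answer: $- \frac{96737847}{549605} \approx -176.01$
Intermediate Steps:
$S = -11$ ($S = \left(9 - 16\right) - 4 = -7 - 4 = -11$)
$y = 121$ ($y = \left(-11\right)^{2} = 121$)
$\frac{y}{\left(13719 - 15146\right) + 4108} - \frac{36092}{205} = \frac{121}{\left(13719 - 15146\right) + 4108} - \frac{36092}{205} = \frac{121}{-1427 + 4108} - \frac{36092}{205} = \frac{121}{2681} - \frac{36092}{205} = - \frac{96737847}{549605}$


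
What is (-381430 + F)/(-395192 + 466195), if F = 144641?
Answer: -236789/71003 ≈ -3.3349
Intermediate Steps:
(-381430 + F)/(-395192 + 466195) = (-381430 + 144641)/(-395192 + 466195) = -236789/71003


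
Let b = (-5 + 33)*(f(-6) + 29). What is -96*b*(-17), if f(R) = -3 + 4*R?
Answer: 91392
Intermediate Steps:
b = 56 (b = (-5 + 33)*((-3 + 4*(-6)) + 29) = 28*((-3 - 24) + 29) = 28*(-27 + 29) = 28*2 = 56)
-96*b*(-17) = -96*56*(-17) = -5376*(-17) = 91392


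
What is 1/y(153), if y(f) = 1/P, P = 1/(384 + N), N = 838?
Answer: 1/1222 ≈ 0.00081833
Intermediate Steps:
P = 1/1222 (P = 1/(384 + 838) = 1/1222 ≈ 0.00081833)
y(f) = 1222 (y(f) = 1/(1/1222) = 1222)
1/y(153) = 1/1222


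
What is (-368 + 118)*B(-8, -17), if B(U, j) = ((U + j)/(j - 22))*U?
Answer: 50000/39 ≈ 1282.1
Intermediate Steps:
B(U, j) = U*(U + j)/(-22 + j) (B(U, j) = ((U + j)/(-22 + j))*U = U*(U + j)/(-22 + j))
(-368 + 118)*B(-8, -17) = (-368 + 118)*(-8*(-8 - 17)/(-22 - 17)) = -(-2000)*(-25)/(-39) = -(-2000)*(-1)*(-25)/39 = -250*(-200/39) = 50000/39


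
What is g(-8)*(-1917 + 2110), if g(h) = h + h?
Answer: -3088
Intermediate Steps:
g(h) = 2*h
g(-8)*(-1917 + 2110) = (2*(-8))*(-1917 + 2110) = -16*193 = -3088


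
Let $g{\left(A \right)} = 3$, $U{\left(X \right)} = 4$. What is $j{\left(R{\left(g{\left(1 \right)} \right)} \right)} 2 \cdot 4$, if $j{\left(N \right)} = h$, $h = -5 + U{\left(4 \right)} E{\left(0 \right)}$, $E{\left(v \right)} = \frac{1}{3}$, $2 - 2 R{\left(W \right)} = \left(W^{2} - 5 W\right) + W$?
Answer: $- \frac{88}{3} \approx -29.333$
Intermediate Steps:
$R{\left(W \right)} = 1 + 2 W - \frac{W^{2}}{2}$ ($R{\left(W \right)} = 1 - \frac{\left(W^{2} - 5 W\right) + W}{2} = 1 - \frac{W^{2} - 4 W}{2} = 1 - \left(\frac{W^{2}}{2} - 2 W\right) = 1 + 2 W - \frac{W^{2}}{2}$)
$E{\left(v \right)} = \frac{1}{3}$
$h = - \frac{11}{3}$ ($h = -5 + 4 \cdot \frac{1}{3} = -5 + \frac{4}{3} = - \frac{11}{3} \approx -3.6667$)
$j{\left(N \right)} = - \frac{11}{3}$
$j{\left(R{\left(g{\left(1 \right)} \right)} \right)} 2 \cdot 4 = \left(- \frac{11}{3}\right) 2 \cdot 4 = \left(- \frac{22}{3}\right) 4 = - \frac{88}{3}$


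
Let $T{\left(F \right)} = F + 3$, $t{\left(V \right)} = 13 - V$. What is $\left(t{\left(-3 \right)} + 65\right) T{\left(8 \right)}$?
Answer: $891$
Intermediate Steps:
$T{\left(F \right)} = 3 + F$
$\left(t{\left(-3 \right)} + 65\right) T{\left(8 \right)} = \left(\left(13 - -3\right) + 65\right) \left(3 + 8\right) = \left(\left(13 + 3\right) + 65\right) 11 = \left(16 + 65\right) 11 = 81 \cdot 11 = 891$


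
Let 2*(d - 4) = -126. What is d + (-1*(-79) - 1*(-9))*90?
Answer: 7861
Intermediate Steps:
d = -59 (d = 4 + (1/2)*(-126) = 4 - 63 = -59)
d + (-1*(-79) - 1*(-9))*90 = -59 + (-1*(-79) - 1*(-9))*90 = -59 + (79 + 9)*90 = -59 + 88*90 = -59 + 7920 = 7861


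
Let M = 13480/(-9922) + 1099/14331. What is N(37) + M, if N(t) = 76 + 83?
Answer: 11213139668/71096091 ≈ 157.72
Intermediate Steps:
N(t) = 159
M = -91138801/71096091 (M = 13480*(-1/9922) + 1099*(1/14331) = -6740/4961 + 1099/14331 = -91138801/71096091 ≈ -1.2819)
N(37) + M = 159 - 91138801/71096091 = 11213139668/71096091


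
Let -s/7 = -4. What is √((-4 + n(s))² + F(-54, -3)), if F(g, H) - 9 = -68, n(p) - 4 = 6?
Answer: I*√23 ≈ 4.7958*I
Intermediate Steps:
s = 28 (s = -7*(-4) = 28)
n(p) = 10 (n(p) = 4 + 6 = 10)
F(g, H) = -59 (F(g, H) = 9 - 68 = -59)
√((-4 + n(s))² + F(-54, -3)) = √((-4 + 10)² - 59) = √(6² - 59) = √(36 - 59) = √(-23) = I*√23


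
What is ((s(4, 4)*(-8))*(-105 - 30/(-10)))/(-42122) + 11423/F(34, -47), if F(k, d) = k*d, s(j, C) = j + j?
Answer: -245795675/33655478 ≈ -7.3033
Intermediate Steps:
s(j, C) = 2*j
F(k, d) = d*k
((s(4, 4)*(-8))*(-105 - 30/(-10)))/(-42122) + 11423/F(34, -47) = (((2*4)*(-8))*(-105 - 30/(-10)))/(-42122) + 11423/((-47*34)) = ((8*(-8))*(-105 - 30*(-⅒)))*(-1/42122) + 11423/(-1598) = -64*(-105 + 3)*(-1/42122) + 11423*(-1/1598) = -64*(-102)*(-1/42122) - 11423/1598 = 6528*(-1/42122) - 11423/1598 = -3264/21061 - 11423/1598 = -245795675/33655478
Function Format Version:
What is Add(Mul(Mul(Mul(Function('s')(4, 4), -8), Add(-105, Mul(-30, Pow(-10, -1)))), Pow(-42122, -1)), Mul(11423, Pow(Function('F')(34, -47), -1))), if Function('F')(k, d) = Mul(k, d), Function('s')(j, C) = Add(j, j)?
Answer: Rational(-245795675, 33655478) ≈ -7.3033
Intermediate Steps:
Function('s')(j, C) = Mul(2, j)
Function('F')(k, d) = Mul(d, k)
Add(Mul(Mul(Mul(Function('s')(4, 4), -8), Add(-105, Mul(-30, Pow(-10, -1)))), Pow(-42122, -1)), Mul(11423, Pow(Function('F')(34, -47), -1))) = Add(Mul(Mul(Mul(Mul(2, 4), -8), Add(-105, Mul(-30, Pow(-10, -1)))), Pow(-42122, -1)), Mul(11423, Pow(Mul(-47, 34), -1))) = Add(Mul(Mul(Mul(8, -8), Add(-105, Mul(-30, Rational(-1, 10)))), Rational(-1, 42122)), Mul(11423, Pow(-1598, -1))) = Add(Mul(Mul(-64, Add(-105, 3)), Rational(-1, 42122)), Mul(11423, Rational(-1, 1598))) = Add(Mul(Mul(-64, -102), Rational(-1, 42122)), Rational(-11423, 1598)) = Add(Mul(6528, Rational(-1, 42122)), Rational(-11423, 1598)) = Add(Rational(-3264, 21061), Rational(-11423, 1598)) = Rational(-245795675, 33655478)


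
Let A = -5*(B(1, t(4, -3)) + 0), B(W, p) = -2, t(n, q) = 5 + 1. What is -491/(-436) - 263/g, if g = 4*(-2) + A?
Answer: -56843/436 ≈ -130.37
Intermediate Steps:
t(n, q) = 6
A = 10 (A = -5*(-2 + 0) = -5*(-2) = 10)
g = 2 (g = 4*(-2) + 10 = -8 + 10 = 2)
-491/(-436) - 263/g = -491/(-436) - 263/2 = -491*(-1/436) - 263*½ = 491/436 - 263/2 = -56843/436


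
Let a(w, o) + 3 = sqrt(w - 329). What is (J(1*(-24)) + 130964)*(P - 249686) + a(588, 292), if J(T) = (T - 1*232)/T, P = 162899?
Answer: -11366898399 + sqrt(259) ≈ -1.1367e+10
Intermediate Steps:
a(w, o) = -3 + sqrt(-329 + w) (a(w, o) = -3 + sqrt(w - 329) = -3 + sqrt(-329 + w))
J(T) = (-232 + T)/T (J(T) = (T - 232)/T = (-232 + T)/T)
(J(1*(-24)) + 130964)*(P - 249686) + a(588, 292) = ((-232 + 1*(-24))/((1*(-24))) + 130964)*(162899 - 249686) + (-3 + sqrt(-329 + 588)) = ((-232 - 24)/(-24) + 130964)*(-86787) + (-3 + sqrt(259)) = (-1/24*(-256) + 130964)*(-86787) + (-3 + sqrt(259)) = (32/3 + 130964)*(-86787) + (-3 + sqrt(259)) = (392924/3)*(-86787) + (-3 + sqrt(259)) = -11366898396 + (-3 + sqrt(259)) = -11366898399 + sqrt(259)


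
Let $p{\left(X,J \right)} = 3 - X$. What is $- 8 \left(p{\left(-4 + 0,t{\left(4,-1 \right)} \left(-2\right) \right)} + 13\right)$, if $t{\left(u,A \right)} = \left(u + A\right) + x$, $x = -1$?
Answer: $-160$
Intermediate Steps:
$t{\left(u,A \right)} = -1 + A + u$ ($t{\left(u,A \right)} = \left(u + A\right) - 1 = \left(A + u\right) - 1 = -1 + A + u$)
$- 8 \left(p{\left(-4 + 0,t{\left(4,-1 \right)} \left(-2\right) \right)} + 13\right) = - 8 \left(\left(3 - \left(-4 + 0\right)\right) + 13\right) = - 8 \left(\left(3 - -4\right) + 13\right) = - 8 \left(\left(3 + 4\right) + 13\right) = - 8 \left(7 + 13\right) = \left(-8\right) 20 = -160$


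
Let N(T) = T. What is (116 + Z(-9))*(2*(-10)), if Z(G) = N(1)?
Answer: -2340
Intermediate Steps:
Z(G) = 1
(116 + Z(-9))*(2*(-10)) = (116 + 1)*(2*(-10)) = 117*(-20) = -2340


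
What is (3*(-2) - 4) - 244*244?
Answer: -59546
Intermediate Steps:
(3*(-2) - 4) - 244*244 = (-6 - 4) - 59536 = -10 - 59536 = -59546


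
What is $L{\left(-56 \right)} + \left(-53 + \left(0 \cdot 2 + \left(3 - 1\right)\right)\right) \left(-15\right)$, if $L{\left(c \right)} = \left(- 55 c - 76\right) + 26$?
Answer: $3795$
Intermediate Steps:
$L{\left(c \right)} = -50 - 55 c$ ($L{\left(c \right)} = \left(-76 - 55 c\right) + 26 = -50 - 55 c$)
$L{\left(-56 \right)} + \left(-53 + \left(0 \cdot 2 + \left(3 - 1\right)\right)\right) \left(-15\right) = \left(-50 - -3080\right) + \left(-53 + \left(0 \cdot 2 + \left(3 - 1\right)\right)\right) \left(-15\right) = \left(-50 + 3080\right) + \left(-53 + \left(0 + 2\right)\right) \left(-15\right) = 3030 + \left(-53 + 2\right) \left(-15\right) = 3030 - -765 = 3030 + 765 = 3795$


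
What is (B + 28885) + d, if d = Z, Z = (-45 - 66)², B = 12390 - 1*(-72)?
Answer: 53668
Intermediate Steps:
B = 12462 (B = 12390 + 72 = 12462)
Z = 12321 (Z = (-111)² = 12321)
d = 12321
(B + 28885) + d = (12462 + 28885) + 12321 = 41347 + 12321 = 53668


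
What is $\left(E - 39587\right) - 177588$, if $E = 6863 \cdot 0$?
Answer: $-217175$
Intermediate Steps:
$E = 0$
$\left(E - 39587\right) - 177588 = \left(0 - 39587\right) - 177588 = -39587 - 177588 = -217175$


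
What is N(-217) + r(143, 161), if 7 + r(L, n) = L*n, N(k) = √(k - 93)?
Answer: 23016 + I*√310 ≈ 23016.0 + 17.607*I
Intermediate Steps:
N(k) = √(-93 + k)
r(L, n) = -7 + L*n
N(-217) + r(143, 161) = √(-93 - 217) + (-7 + 143*161) = √(-310) + (-7 + 23023) = I*√310 + 23016 = 23016 + I*√310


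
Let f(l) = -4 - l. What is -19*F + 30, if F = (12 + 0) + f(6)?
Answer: -8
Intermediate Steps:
F = 2 (F = (12 + 0) + (-4 - 1*6) = 12 + (-4 - 6) = 12 - 10 = 2)
-19*F + 30 = -19*2 + 30 = -38 + 30 = -8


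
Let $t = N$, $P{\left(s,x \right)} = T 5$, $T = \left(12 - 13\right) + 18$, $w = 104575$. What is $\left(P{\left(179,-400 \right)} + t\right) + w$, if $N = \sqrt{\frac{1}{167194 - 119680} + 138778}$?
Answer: $104660 + \frac{\sqrt{313302464488002}}{47514} \approx 1.0503 \cdot 10^{5}$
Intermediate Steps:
$T = 17$ ($T = -1 + 18 = 17$)
$P{\left(s,x \right)} = 85$ ($P{\left(s,x \right)} = 17 \cdot 5 = 85$)
$N = \frac{\sqrt{313302464488002}}{47514}$ ($N = \sqrt{\frac{1}{47514} + 138778} = \sqrt{\frac{6593897893}{47514}} = \frac{\sqrt{313302464488002}}{47514} \approx 372.53$)
$t = \frac{\sqrt{313302464488002}}{47514} \approx 372.53$
$\left(P{\left(179,-400 \right)} + t\right) + w = \left(85 + \frac{\sqrt{313302464488002}}{47514}\right) + 104575 = 104660 + \frac{\sqrt{313302464488002}}{47514}$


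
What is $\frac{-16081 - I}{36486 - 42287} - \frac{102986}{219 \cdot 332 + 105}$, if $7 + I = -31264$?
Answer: $- \frac{131034712}{32491401} \approx -4.0329$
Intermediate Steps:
$I = -31271$ ($I = -7 - 31264 = -31271$)
$\frac{-16081 - I}{36486 - 42287} - \frac{102986}{219 \cdot 332 + 105} = \frac{-16081 - -31271}{36486 - 42287} - \frac{102986}{219 \cdot 332 + 105} = \frac{-16081 + 31271}{-5801} - \frac{102986}{72708 + 105} = 15190 \left(- \frac{1}{5801}\right) - \frac{102986}{72813} = - \frac{15190}{5801} - \frac{7922}{5601} = - \frac{131034712}{32491401}$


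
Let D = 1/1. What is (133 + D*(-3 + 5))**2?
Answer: 18225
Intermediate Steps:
D = 1
(133 + D*(-3 + 5))**2 = (133 + 1*(-3 + 5))**2 = (133 + 1*2)**2 = (133 + 2)**2 = 135**2 = 18225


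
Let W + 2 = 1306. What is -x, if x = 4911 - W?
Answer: -3607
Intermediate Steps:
W = 1304 (W = -2 + 1306 = 1304)
x = 3607 (x = 4911 - 1*1304 = 4911 - 1304 = 3607)
-x = -1*3607 = -3607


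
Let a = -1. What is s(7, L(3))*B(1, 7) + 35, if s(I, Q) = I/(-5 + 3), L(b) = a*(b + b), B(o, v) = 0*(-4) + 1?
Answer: 63/2 ≈ 31.500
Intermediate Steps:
B(o, v) = 1 (B(o, v) = 0 + 1 = 1)
L(b) = -2*b (L(b) = -(b + b) = -2*b)
s(I, Q) = -I/2 (s(I, Q) = I/(-2) = I*(-½) = -I/2)
s(7, L(3))*B(1, 7) + 35 = -½*7*1 + 35 = -7/2*1 + 35 = -7/2 + 35 = 63/2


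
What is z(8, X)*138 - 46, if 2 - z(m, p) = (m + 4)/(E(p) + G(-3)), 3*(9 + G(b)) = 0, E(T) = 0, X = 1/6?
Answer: 414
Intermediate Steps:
X = ⅙ ≈ 0.16667
G(b) = -9 (G(b) = -9 + (⅓)*0 = -9 + 0 = -9)
z(m, p) = 22/9 + m/9 (z(m, p) = 2 - (m + 4)/(0 - 9) = 2 - (4 + m)/(-9) = 2 - (4 + m)*(-1)/9 = 2 - (-4/9 - m/9) = 2 + (4/9 + m/9) = 22/9 + m/9)
z(8, X)*138 - 46 = (22/9 + (⅑)*8)*138 - 46 = (22/9 + 8/9)*138 - 46 = (10/3)*138 - 46 = 460 - 46 = 414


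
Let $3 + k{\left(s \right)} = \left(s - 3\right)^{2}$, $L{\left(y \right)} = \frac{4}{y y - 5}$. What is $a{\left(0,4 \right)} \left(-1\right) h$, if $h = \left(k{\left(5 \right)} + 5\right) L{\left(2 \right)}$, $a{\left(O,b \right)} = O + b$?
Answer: $96$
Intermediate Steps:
$L{\left(y \right)} = \frac{4}{-5 + y^{2}}$ ($L{\left(y \right)} = \frac{4}{y^{2} - 5} = \frac{4}{-5 + y^{2}}$)
$k{\left(s \right)} = -3 + \left(-3 + s\right)^{2}$ ($k{\left(s \right)} = -3 + \left(s - 3\right)^{2} = -3 + \left(-3 + s\right)^{2}$)
$h = -24$ ($h = \left(\left(-3 + \left(-3 + 5\right)^{2}\right) + 5\right) \frac{4}{-5 + 2^{2}} = \left(\left(-3 + 2^{2}\right) + 5\right) \frac{4}{-5 + 4} = \left(\left(-3 + 4\right) + 5\right) \frac{4}{-1} = \left(1 + 5\right) 4 \left(-1\right) = 6 \left(-4\right) = -24$)
$a{\left(0,4 \right)} \left(-1\right) h = \left(0 + 4\right) \left(-1\right) \left(-24\right) = 4 \left(-1\right) \left(-24\right) = \left(-4\right) \left(-24\right) = 96$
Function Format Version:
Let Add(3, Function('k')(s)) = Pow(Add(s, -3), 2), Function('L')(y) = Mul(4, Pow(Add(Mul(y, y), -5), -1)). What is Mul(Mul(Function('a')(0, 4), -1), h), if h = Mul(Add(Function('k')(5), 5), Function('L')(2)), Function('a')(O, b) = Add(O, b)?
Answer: 96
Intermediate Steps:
Function('L')(y) = Mul(4, Pow(Add(-5, Pow(y, 2)), -1)) (Function('L')(y) = Mul(4, Pow(Add(Pow(y, 2), -5), -1)) = Mul(4, Pow(Add(-5, Pow(y, 2)), -1)))
Function('k')(s) = Add(-3, Pow(Add(-3, s), 2)) (Function('k')(s) = Add(-3, Pow(Add(s, -3), 2)) = Add(-3, Pow(Add(-3, s), 2)))
h = -24 (h = Mul(Add(Add(-3, Pow(Add(-3, 5), 2)), 5), Mul(4, Pow(Add(-5, Pow(2, 2)), -1))) = Mul(Add(Add(-3, Pow(2, 2)), 5), Mul(4, Pow(Add(-5, 4), -1))) = Mul(Add(Add(-3, 4), 5), Mul(4, Pow(-1, -1))) = Mul(Add(1, 5), Mul(4, -1)) = Mul(6, -4) = -24)
Mul(Mul(Function('a')(0, 4), -1), h) = Mul(Mul(Add(0, 4), -1), -24) = Mul(Mul(4, -1), -24) = Mul(-4, -24) = 96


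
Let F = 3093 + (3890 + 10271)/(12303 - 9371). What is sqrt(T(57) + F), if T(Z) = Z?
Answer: sqrt(6780221413)/1466 ≈ 56.168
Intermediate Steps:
F = 9082837/2932 (F = 3093 + 14161/2932 = 9082837/2932 ≈ 3097.8)
sqrt(T(57) + F) = sqrt(57 + 9082837/2932) = sqrt(9249961/2932) = sqrt(6780221413)/1466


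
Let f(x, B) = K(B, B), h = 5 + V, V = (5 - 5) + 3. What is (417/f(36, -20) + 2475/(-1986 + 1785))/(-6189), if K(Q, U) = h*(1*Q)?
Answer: 53313/22115360 ≈ 0.0024107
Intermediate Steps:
V = 3 (V = 0 + 3 = 3)
h = 8 (h = 5 + 3 = 8)
K(Q, U) = 8*Q (K(Q, U) = 8*(1*Q) = 8*Q)
f(x, B) = 8*B
(417/f(36, -20) + 2475/(-1986 + 1785))/(-6189) = (417/((8*(-20))) + 2475/(-1986 + 1785))/(-6189) = (417/(-160) + 2475/(-201))*(-1/6189) = (417*(-1/160) + 2475*(-1/201))*(-1/6189) = (-417/160 - 825/67)*(-1/6189) = -159939/10720*(-1/6189) = 53313/22115360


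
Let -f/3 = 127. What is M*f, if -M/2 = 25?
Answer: 19050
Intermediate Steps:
M = -50 (M = -2*25 = -50)
f = -381 (f = -3*127 = -381)
M*f = -50*(-381) = 19050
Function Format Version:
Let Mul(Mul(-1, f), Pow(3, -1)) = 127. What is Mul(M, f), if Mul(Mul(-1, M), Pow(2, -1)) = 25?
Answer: 19050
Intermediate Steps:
M = -50 (M = Mul(-2, 25) = -50)
f = -381 (f = Mul(-3, 127) = -381)
Mul(M, f) = Mul(-50, -381) = 19050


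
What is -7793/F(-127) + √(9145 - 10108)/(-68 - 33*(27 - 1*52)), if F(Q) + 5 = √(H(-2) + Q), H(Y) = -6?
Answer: 38965/158 + 3*I*√107/757 + 7793*I*√133/158 ≈ 246.61 + 568.86*I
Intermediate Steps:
F(Q) = -5 + √(-6 + Q)
-7793/F(-127) + √(9145 - 10108)/(-68 - 33*(27 - 1*52)) = -7793/(-5 + √(-6 - 127)) + √(9145 - 10108)/(-68 - 33*(27 - 1*52)) = -7793/(-5 + √(-133)) + √(-963)/(-68 - 33*(27 - 52)) = -7793/(-5 + I*√133) + (3*I*√107)/(-68 - 33*(-25)) = -7793/(-5 + I*√133) + (3*I*√107)/(-68 + 825) = -7793/(-5 + I*√133) + (3*I*√107)/757 = -7793/(-5 + I*√133) + (3*I*√107)*(1/757) = -7793/(-5 + I*√133) + 3*I*√107/757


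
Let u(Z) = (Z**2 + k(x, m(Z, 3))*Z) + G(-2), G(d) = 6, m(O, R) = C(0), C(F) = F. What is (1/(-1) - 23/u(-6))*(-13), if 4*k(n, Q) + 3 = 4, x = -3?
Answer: 1651/81 ≈ 20.383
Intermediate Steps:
m(O, R) = 0
k(n, Q) = 1/4 (k(n, Q) = -3/4 + (1/4)*4 = -3/4 + 1 = 1/4)
u(Z) = 6 + Z**2 + Z/4 (u(Z) = (Z**2 + Z/4) + 6 = 6 + Z**2 + Z/4)
(1/(-1) - 23/u(-6))*(-13) = (1/(-1) - 23/(6 + (-6)**2 + (1/4)*(-6)))*(-13) = (1*(-1) - 23/(6 + 36 - 3/2))*(-13) = (-1 - 23/81/2)*(-13) = (-1 - 23*2/81)*(-13) = (-1 - 46/81)*(-13) = -127/81*(-13) = 1651/81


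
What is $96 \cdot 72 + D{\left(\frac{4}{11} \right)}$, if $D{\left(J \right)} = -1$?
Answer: $6911$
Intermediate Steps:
$96 \cdot 72 + D{\left(\frac{4}{11} \right)} = 96 \cdot 72 - 1 = 6912 - 1 = 6911$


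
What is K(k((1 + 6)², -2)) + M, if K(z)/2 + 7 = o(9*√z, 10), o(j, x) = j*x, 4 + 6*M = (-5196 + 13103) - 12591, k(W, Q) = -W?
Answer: -2386/3 + 1260*I ≈ -795.33 + 1260.0*I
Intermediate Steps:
M = -2344/3 (M = -⅔ + ((-5196 + 13103) - 12591)/6 = -⅔ + (7907 - 12591)/6 = -⅔ + (⅙)*(-4684) = -⅔ - 2342/3 = -2344/3 ≈ -781.33)
K(z) = -14 + 180*√z (K(z) = -14 + 2*((9*√z)*10) = -14 + 2*(90*√z) = -14 + 180*√z)
K(k((1 + 6)², -2)) + M = (-14 + 180*√(-(1 + 6)²)) - 2344/3 = (-14 + 180*√(-1*7²)) - 2344/3 = (-14 + 180*√(-1*49)) - 2344/3 = (-14 + 180*√(-49)) - 2344/3 = (-14 + 180*(7*I)) - 2344/3 = (-14 + 1260*I) - 2344/3 = -2386/3 + 1260*I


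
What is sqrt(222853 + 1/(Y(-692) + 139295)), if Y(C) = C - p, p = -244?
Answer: 2*sqrt(1074067300100681)/138847 ≈ 472.07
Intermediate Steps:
Y(C) = 244 + C (Y(C) = C - 1*(-244) = C + 244 = 244 + C)
sqrt(222853 + 1/(Y(-692) + 139295)) = sqrt(222853 + 1/((244 - 692) + 139295)) = sqrt(222853 + 1/(-448 + 139295)) = sqrt(222853 + 1/138847) = sqrt(30942470492/138847) = 2*sqrt(1074067300100681)/138847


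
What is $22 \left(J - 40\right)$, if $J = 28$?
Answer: $-264$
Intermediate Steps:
$22 \left(J - 40\right) = 22 \left(28 - 40\right) = 22 \left(-12\right) = -264$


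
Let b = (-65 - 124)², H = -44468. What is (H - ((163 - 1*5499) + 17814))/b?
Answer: -18982/11907 ≈ -1.5942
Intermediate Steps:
b = 35721 (b = (-189)² = 35721)
(H - ((163 - 1*5499) + 17814))/b = (-44468 - ((163 - 1*5499) + 17814))/35721 = (-44468 - ((163 - 5499) + 17814))*(1/35721) = (-44468 - (-5336 + 17814))*(1/35721) = (-44468 - 1*12478)*(1/35721) = (-44468 - 12478)*(1/35721) = -56946*1/35721 = -18982/11907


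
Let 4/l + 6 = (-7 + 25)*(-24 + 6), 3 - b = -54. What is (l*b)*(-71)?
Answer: 2698/55 ≈ 49.055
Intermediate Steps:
b = 57 (b = 3 - 1*(-54) = 3 + 54 = 57)
l = -2/165 (l = 4/(-6 + (-7 + 25)*(-24 + 6)) = 4/(-6 + 18*(-18)) = 4/(-6 - 324) = 4/(-330) = 4*(-1/330) = -2/165 ≈ -0.012121)
(l*b)*(-71) = -2/165*57*(-71) = -38/55*(-71) = 2698/55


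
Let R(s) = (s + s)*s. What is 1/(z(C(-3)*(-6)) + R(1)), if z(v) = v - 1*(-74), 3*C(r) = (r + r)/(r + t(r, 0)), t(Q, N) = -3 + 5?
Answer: 1/64 ≈ 0.015625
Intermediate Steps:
t(Q, N) = 2
C(r) = 2*r/(3*(2 + r)) (C(r) = ((r + r)/(r + 2))/3 = ((2*r)/(2 + r))/3 = (2*r/(2 + r))/3 = 2*r/(3*(2 + r)))
R(s) = 2*s² (R(s) = (2*s)*s = 2*s²)
z(v) = 74 + v (z(v) = v + 74 = 74 + v)
1/(z(C(-3)*(-6)) + R(1)) = 1/((74 + ((⅔)*(-3)/(2 - 3))*(-6)) + 2*1²) = 1/((74 + ((⅔)*(-3)/(-1))*(-6)) + 2*1) = 1/((74 + ((⅔)*(-3)*(-1))*(-6)) + 2) = 1/((74 + 2*(-6)) + 2) = 1/((74 - 12) + 2) = 1/(62 + 2) = 1/64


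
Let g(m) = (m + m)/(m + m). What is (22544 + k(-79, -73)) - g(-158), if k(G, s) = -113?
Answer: 22430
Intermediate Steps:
g(m) = 1 (g(m) = (2*m)/((2*m)) = (2*m)*(1/(2*m)) = 1)
(22544 + k(-79, -73)) - g(-158) = (22544 - 113) - 1*1 = 22431 - 1 = 22430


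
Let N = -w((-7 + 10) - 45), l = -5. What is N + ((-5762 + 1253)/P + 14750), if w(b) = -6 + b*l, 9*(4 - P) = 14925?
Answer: 72205325/4963 ≈ 14549.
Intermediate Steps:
P = -4963/3 (P = 4 - ⅑*14925 = 4 - 4975/3 = -4963/3 ≈ -1654.3)
w(b) = -6 - 5*b (w(b) = -6 + b*(-5) = -6 - 5*b)
N = -204 (N = -(-6 - 5*((-7 + 10) - 45)) = -(-6 - 5*(3 - 45)) = -(-6 - 5*(-42)) = -(-6 + 210) = -1*204 = -204)
N + ((-5762 + 1253)/P + 14750) = -204 + ((-5762 + 1253)/(-4963/3) + 14750) = -204 + (-4509*(-3/4963) + 14750) = -204 + (13527/4963 + 14750) = -204 + 73217777/4963 = 72205325/4963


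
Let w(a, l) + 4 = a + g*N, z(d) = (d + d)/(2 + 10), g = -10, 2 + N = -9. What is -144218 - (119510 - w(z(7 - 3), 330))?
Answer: -790864/3 ≈ -2.6362e+5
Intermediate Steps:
N = -11 (N = -2 - 9 = -11)
z(d) = d/6 (z(d) = (2*d)/12 = (2*d)*(1/12) = d/6)
w(a, l) = 106 + a (w(a, l) = -4 + (a - 10*(-11)) = -4 + (a + 110) = -4 + (110 + a) = 106 + a)
-144218 - (119510 - w(z(7 - 3), 330)) = -144218 - (119510 - (106 + (7 - 3)/6)) = -144218 - (119510 - (106 + (⅙)*4)) = -144218 - (119510 - (106 + ⅔)) = -144218 - (119510 - 1*320/3) = -144218 - (119510 - 320/3) = -144218 - 1*358210/3 = -144218 - 358210/3 = -790864/3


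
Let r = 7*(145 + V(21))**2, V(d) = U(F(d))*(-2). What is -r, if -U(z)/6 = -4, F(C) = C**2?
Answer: -65863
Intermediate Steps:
U(z) = 24 (U(z) = -6*(-4) = 24)
V(d) = -48 (V(d) = 24*(-2) = -48)
r = 65863 (r = 7*(145 - 48)**2 = 7*97**2 = 7*9409 = 65863)
-r = -1*65863 = -65863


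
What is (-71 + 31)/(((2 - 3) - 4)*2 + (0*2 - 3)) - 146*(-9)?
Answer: 17122/13 ≈ 1317.1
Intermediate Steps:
(-71 + 31)/(((2 - 3) - 4)*2 + (0*2 - 3)) - 146*(-9) = -40/((-1 - 4)*2 + (0 - 3)) + 1314 = -40/(-5*2 - 3) + 1314 = -40/(-10 - 3) + 1314 = -40/(-13) + 1314 = -40*(-1/13) + 1314 = 40/13 + 1314 = 17122/13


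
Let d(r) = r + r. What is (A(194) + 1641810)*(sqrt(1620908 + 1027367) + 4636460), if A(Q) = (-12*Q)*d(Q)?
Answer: 3424238987160 + 3692730*sqrt(105931) ≈ 3.4254e+12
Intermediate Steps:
d(r) = 2*r
A(Q) = -24*Q**2 (A(Q) = (-12*Q)*(2*Q) = -24*Q**2)
(A(194) + 1641810)*(sqrt(1620908 + 1027367) + 4636460) = (-24*194**2 + 1641810)*(sqrt(1620908 + 1027367) + 4636460) = (-24*37636 + 1641810)*(sqrt(2648275) + 4636460) = (-903264 + 1641810)*(5*sqrt(105931) + 4636460) = 738546*(4636460 + 5*sqrt(105931)) = 3424238987160 + 3692730*sqrt(105931)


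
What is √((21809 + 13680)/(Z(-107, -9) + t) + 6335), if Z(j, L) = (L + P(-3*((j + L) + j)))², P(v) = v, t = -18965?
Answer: √1099674007589890/416635 ≈ 79.593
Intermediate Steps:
Z(j, L) = (-6*j - 2*L)² (Z(j, L) = (L - 3*((j + L) + j))² = (L - 3*((L + j) + j))² = (L - 3*(L + 2*j))² = (L + (-6*j - 3*L))² = (-6*j - 2*L)²)
√((21809 + 13680)/(Z(-107, -9) + t) + 6335) = √((21809 + 13680)/(4*(-9 + 3*(-107))² - 18965) + 6335) = √(35489/(4*(-9 - 321)² - 18965) + 6335) = √(35489/(4*(-330)² - 18965) + 6335) = √(35489/(4*108900 - 18965) + 6335) = √(35489/(435600 - 18965) + 6335) = √(35489/416635 + 6335) = √(2639418214/416635) = √1099674007589890/416635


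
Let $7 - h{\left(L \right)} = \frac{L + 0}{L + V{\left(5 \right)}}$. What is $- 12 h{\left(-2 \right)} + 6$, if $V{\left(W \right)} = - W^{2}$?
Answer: $- \frac{694}{9} \approx -77.111$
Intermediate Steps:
$h{\left(L \right)} = 7 - \frac{L}{-25 + L}$ ($h{\left(L \right)} = 7 - \frac{L + 0}{L - 5^{2}} = 7 - \frac{L}{L - 25} = 7 - \frac{L}{-25 + L}$)
$- 12 h{\left(-2 \right)} + 6 = - 12 \frac{-175 + 6 \left(-2\right)}{-25 - 2} + 6 = - 12 \frac{-175 - 12}{-27} + 6 = - 12 \left(\left(- \frac{1}{27}\right) \left(-187\right)\right) + 6 = \left(-12\right) \frac{187}{27} + 6 = - \frac{748}{9} + 6 = - \frac{694}{9}$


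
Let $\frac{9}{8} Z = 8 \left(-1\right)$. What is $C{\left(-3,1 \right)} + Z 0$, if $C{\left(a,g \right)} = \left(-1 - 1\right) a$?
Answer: $6$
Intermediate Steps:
$C{\left(a,g \right)} = - 2 a$
$Z = - \frac{64}{9}$ ($Z = \frac{8 \cdot 8 \left(-1\right)}{9} = \frac{8}{9} \left(-8\right) = - \frac{64}{9} \approx -7.1111$)
$C{\left(-3,1 \right)} + Z 0 = \left(-2\right) \left(-3\right) - 0 = 6 + 0 = 6$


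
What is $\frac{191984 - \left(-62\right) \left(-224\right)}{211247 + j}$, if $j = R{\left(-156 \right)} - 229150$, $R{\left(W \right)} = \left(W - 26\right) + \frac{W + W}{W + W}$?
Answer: $- \frac{44524}{4521} \approx -9.8483$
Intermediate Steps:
$R{\left(W \right)} = -25 + W$ ($R{\left(W \right)} = \left(-26 + W\right) + \frac{2 W}{2 W} = \left(-26 + W\right) + 2 W \frac{1}{2 W} = \left(-26 + W\right) + 1 = -25 + W$)
$j = -229331$ ($j = \left(-25 - 156\right) - 229150 = -181 - 229150 = -229331$)
$\frac{191984 - \left(-62\right) \left(-224\right)}{211247 + j} = \frac{191984 - \left(-62\right) \left(-224\right)}{211247 - 229331} = \frac{191984 - 13888}{-18084} = \left(191984 - 13888\right) \left(- \frac{1}{18084}\right) = 178096 \left(- \frac{1}{18084}\right) = - \frac{44524}{4521}$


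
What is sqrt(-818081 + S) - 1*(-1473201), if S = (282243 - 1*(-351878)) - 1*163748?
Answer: 1473201 + 2*I*sqrt(86927) ≈ 1.4732e+6 + 589.67*I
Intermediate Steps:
S = 470373 (S = (282243 + 351878) - 163748 = 634121 - 163748 = 470373)
sqrt(-818081 + S) - 1*(-1473201) = sqrt(-818081 + 470373) - 1*(-1473201) = sqrt(-347708) + 1473201 = 2*I*sqrt(86927) + 1473201 = 1473201 + 2*I*sqrt(86927)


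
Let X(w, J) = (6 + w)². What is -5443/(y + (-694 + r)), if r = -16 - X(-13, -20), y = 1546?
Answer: -5443/787 ≈ -6.9161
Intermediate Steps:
r = -65 (r = -16 - (6 - 13)² = -16 - 1*(-7)² = -16 - 1*49 = -16 - 49 = -65)
-5443/(y + (-694 + r)) = -5443/(1546 + (-694 - 65)) = -5443/(1546 - 759) = -5443/787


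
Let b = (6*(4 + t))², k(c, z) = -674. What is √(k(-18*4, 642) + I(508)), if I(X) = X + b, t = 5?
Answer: 5*√110 ≈ 52.440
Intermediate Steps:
b = 2916 (b = (6*(4 + 5))² = (6*9)² = 54² = 2916)
I(X) = 2916 + X (I(X) = X + 2916 = 2916 + X)
√(k(-18*4, 642) + I(508)) = √(-674 + (2916 + 508)) = √(-674 + 3424) = √2750 = 5*√110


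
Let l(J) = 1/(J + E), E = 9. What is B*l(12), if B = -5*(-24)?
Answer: 40/7 ≈ 5.7143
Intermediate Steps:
l(J) = 1/(9 + J) (l(J) = 1/(J + 9) = 1/(9 + J))
B = 120
B*l(12) = 120/(9 + 12) = 120/21 = 120*(1/21) = 40/7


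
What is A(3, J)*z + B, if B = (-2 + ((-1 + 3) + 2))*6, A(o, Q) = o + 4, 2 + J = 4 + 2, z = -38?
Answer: -254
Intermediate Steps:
J = 4 (J = -2 + (4 + 2) = -2 + 6 = 4)
A(o, Q) = 4 + o
B = 12 (B = (-2 + (2 + 2))*6 = (-2 + 4)*6 = 2*6 = 12)
A(3, J)*z + B = (4 + 3)*(-38) + 12 = 7*(-38) + 12 = -266 + 12 = -254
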